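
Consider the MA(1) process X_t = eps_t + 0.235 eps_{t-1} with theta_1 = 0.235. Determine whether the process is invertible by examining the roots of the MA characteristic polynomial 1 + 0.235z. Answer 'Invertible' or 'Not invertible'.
\text{Invertible}

The MA(q) characteristic polynomial is P(z) = 1 + 0.235z.
Invertibility requires all roots to lie outside the unit circle, i.e. |z| > 1 for every root.
This is linear in z: 1 + (0.235) z = 0  =>  z = -1/(0.235) = -4.255319,  |z| = 4.255319.
Moduli of all roots: 4.2553.
All moduli strictly greater than 1? Yes.
Verdict: Invertible.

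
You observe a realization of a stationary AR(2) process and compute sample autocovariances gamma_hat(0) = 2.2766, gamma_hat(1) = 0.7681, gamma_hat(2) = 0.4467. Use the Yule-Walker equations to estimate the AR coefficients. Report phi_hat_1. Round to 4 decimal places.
\hat\phi_{1} = 0.3060

The Yule-Walker equations for an AR(p) process read, in matrix form,
  Gamma_p phi = r_p,   with   (Gamma_p)_{ij} = gamma(|i - j|),
                       (r_p)_i = gamma(i),   i,j = 1..p.
Substitute the sample gammas (Toeplitz matrix and right-hand side of size 2):
  Gamma_p = [[2.2766, 0.7681], [0.7681, 2.2766]]
  r_p     = [0.7681, 0.4467]
Written out:
  2.2766 phi_1 + 0.7681 phi_2 = 0.7681
  0.7681 phi_1 + 2.2766 phi_2 = 0.4467
Solve by Cramer's rule:
  det = gamma(0)^2 - gamma(1)^2 = (2.2766)^2 - (0.7681)^2 = 5.18290756 - 0.58997761 = 4.59292995
  phi_hat_1 = [gamma(1) gamma(0) - gamma(1) gamma(2)] / det = [(0.7681)(2.2766) - (0.7681)(0.4467)] / 4.59292995 = 1.40554619 / 4.59292995 = 0.306
  phi_hat_2 = [gamma(0) gamma(2) - gamma(1)^2] / det = [(2.2766)(0.4467) - (0.7681)^2] / 4.59292995 = 0.42697961 / 4.59292995 = 0.093
So phi_hat = [0.3060, 0.0930].
Therefore phi_hat_1 = 0.3060.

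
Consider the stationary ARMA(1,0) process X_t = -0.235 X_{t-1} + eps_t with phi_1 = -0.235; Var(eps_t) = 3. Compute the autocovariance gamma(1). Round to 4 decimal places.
\gamma(1) = -0.7462

Multiply the model equation by X_{t-k} and take expectations. With theta_0 = psi_0 = 1 and psi_j the MA(infinity) weights, this gives
  gamma(k) - sum_i phi_i gamma(k-i) = c_k,
  c_k = sigma^2 * sum_{j=k..q} theta_j psi_{j-k}   (c_k = 0 for k > q),
using gamma(-m) = gamma(m).
Pure AR (q = 0): c_0 = sigma^2 = 3, c_k = 0 for k >= 1.
Equations for k = 0 and k = 1 (AR order 1):
  gamma(0) = phi_1 gamma(1) + c_0
  gamma(1) = phi_1 gamma(0) + c_1
Substituting the second into the first: gamma(0) (1 - phi_1^2) = c_0 + phi_1 c_1, so
  gamma(0) = c_0 / (1 - phi_1^2) = 3 / (1 - (-0.235)^2) = 3 / 0.944775 = 3.175359.
  gamma(1) = phi_1 gamma(0) = (-0.235)(3.175359) = -0.746209.
Therefore gamma(1) = -0.7462 (to 4 decimal places).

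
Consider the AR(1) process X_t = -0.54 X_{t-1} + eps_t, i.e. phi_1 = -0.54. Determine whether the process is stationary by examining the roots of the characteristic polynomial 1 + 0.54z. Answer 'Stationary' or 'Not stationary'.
\text{Stationary}

The AR(p) characteristic polynomial is P(z) = 1 + 0.54z.
Stationarity requires all roots to lie outside the unit circle, i.e. |z| > 1 for every root.
This is linear in z: 1 + (0.54) z = 0  =>  z = -1/(0.54) = -1.851852,  |z| = 1.851852.
Moduli of all roots: 1.8519.
All moduli strictly greater than 1? Yes.
Verdict: Stationary.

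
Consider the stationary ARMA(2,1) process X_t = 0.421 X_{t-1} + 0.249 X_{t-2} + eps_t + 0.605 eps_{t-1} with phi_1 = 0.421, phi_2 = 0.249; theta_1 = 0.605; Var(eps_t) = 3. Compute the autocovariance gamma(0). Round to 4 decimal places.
\gamma(0) = 9.5347

Multiply the model equation by X_{t-k} and take expectations. With theta_0 = psi_0 = 1 and psi_j the MA(infinity) weights, this gives
  gamma(k) - sum_i phi_i gamma(k-i) = c_k,
  c_k = sigma^2 * sum_{j=k..q} theta_j psi_{j-k}   (c_k = 0 for k > q),
using gamma(-m) = gamma(m).
psi-weights needed (psi_j = theta_j + sum_i phi_i psi_{j-i}):
  psi_1 = theta_1 + phi_1 = 0.605 + (0.421) = 1.026
Right-hand sides:
  c_0 = sigma^2 (1 + theta_1 psi_1) = 3 * (1 + (0.605)(1.026)) = 3 * 1.62073 = 4.86219
  c_1 = sigma^2 theta_1 = 3 * (0.605) = 1.815
  c_2 = 0
Equations for k = 0, 1, 2 (AR order 2, c_2 = 0):
  (E0) gamma(0) = phi_1 gamma(1) + phi_2 gamma(2) + c_0
  (E1) gamma(1) = phi_1 gamma(0) + phi_2 gamma(1) + c_1
  (E2) gamma(2) = phi_1 gamma(1) + phi_2 gamma(0)
From (E1): gamma(1) = A gamma(0) + B with
  A = phi_1 / (1 - phi_2) = 0.421 / 0.751 = 0.560586,   B = c_1 / (1 - phi_2) = 1.815 / 0.751 = 2.416778.
Insert (E2) into (E0): gamma(0) (1 - phi_2^2) = phi_1 (1 + phi_2) gamma(1) + c_0.
  phi_1 (1 + phi_2) = (0.421)(1.249) = 0.525829,   1 - phi_2^2 = 0.937999.
Replace gamma(1) by A gamma(0) + B and collect gamma(0):
  gamma(0) [0.937999 - (0.525829)(0.560586)] = (0.525829)(2.416778) + 4.86219
  gamma(0) * 0.643227 = 6.133002
  gamma(0) = 6.133002 / 0.643227 = 9.534744.
Therefore gamma(0) = 9.5347 (to 4 decimal places).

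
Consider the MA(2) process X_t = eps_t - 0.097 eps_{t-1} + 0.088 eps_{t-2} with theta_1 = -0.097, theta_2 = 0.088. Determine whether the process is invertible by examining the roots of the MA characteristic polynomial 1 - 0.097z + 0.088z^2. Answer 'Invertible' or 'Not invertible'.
\text{Invertible}

The MA(q) characteristic polynomial is P(z) = 1 - 0.097z + 0.088z^2.
Invertibility requires all roots to lie outside the unit circle, i.e. |z| > 1 for every root.
Set 1 + (-0.097) z + (0.088) z^2 = 0, i.e. a z^2 + b z + c = 0 with a = 0.088, b = -0.097, c = 1.
Discriminant D = b^2 - 4ac = (-0.097)^2 - 4*(0.088)*1 = 0.009409 - (0.352) = -0.342591.
D < 0, so the roots are the complex-conjugate pair z = (-b +/- i sqrt(-D)) / (2a) = 0.5511 +/- 3.3256i.
For a conjugate pair |z|^2 = z * conj(z) = (product of roots) = c/a = 1/(0.088) = 11.363636, so |z| = sqrt(11.363636) = 3.371 for both roots.
Moduli of all roots: 3.3710, 3.3710.
All moduli strictly greater than 1? Yes.
Verdict: Invertible.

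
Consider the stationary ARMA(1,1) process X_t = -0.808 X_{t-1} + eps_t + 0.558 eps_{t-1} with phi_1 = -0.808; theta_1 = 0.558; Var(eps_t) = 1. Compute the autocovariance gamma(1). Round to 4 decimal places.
\gamma(1) = -0.3955

Multiply the model equation by X_{t-k} and take expectations. With theta_0 = psi_0 = 1 and psi_j the MA(infinity) weights, this gives
  gamma(k) - sum_i phi_i gamma(k-i) = c_k,
  c_k = sigma^2 * sum_{j=k..q} theta_j psi_{j-k}   (c_k = 0 for k > q),
using gamma(-m) = gamma(m).
psi-weights needed (psi_j = theta_j + sum_i phi_i psi_{j-i}):
  psi_1 = theta_1 + phi_1 = 0.558 + (-0.808) = -0.25
Right-hand sides:
  c_0 = sigma^2 (1 + theta_1 psi_1) = 1 * (1 + (0.558)(-0.25)) = 1 * 0.8605 = 0.8605
  c_1 = sigma^2 theta_1 = 1 * (0.558) = 0.558
  c_2 = 0
Equations for k = 0 and k = 1 (AR order 1):
  gamma(0) = phi_1 gamma(1) + c_0
  gamma(1) = phi_1 gamma(0) + c_1
Substituting the second into the first: gamma(0) (1 - phi_1^2) = c_0 + phi_1 c_1, so
  gamma(0) = (c_0 + phi_1 c_1) / (1 - phi_1^2) = (0.8605 + (-0.808)(0.558)) / (1 - (-0.808)^2) = 0.409636 / 0.347136 = 1.180045.
  gamma(1) = phi_1 gamma(0) + c_1 = (-0.808)(1.180045) + (0.558) = -0.395476.
Therefore gamma(1) = -0.3955 (to 4 decimal places).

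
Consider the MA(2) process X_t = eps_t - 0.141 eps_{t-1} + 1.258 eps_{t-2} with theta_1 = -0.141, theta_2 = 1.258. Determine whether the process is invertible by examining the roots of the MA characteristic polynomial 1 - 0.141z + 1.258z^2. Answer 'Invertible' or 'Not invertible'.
\text{Not invertible}

The MA(q) characteristic polynomial is P(z) = 1 - 0.141z + 1.258z^2.
Invertibility requires all roots to lie outside the unit circle, i.e. |z| > 1 for every root.
Set 1 + (-0.141) z + (1.258) z^2 = 0, i.e. a z^2 + b z + c = 0 with a = 1.258, b = -0.141, c = 1.
Discriminant D = b^2 - 4ac = (-0.141)^2 - 4*(1.258)*1 = 0.019881 - (5.032) = -5.012119.
D < 0, so the roots are the complex-conjugate pair z = (-b +/- i sqrt(-D)) / (2a) = 0.056 +/- 0.8898i.
For a conjugate pair |z|^2 = z * conj(z) = (product of roots) = c/a = 1/(1.258) = 0.794913, so |z| = sqrt(0.794913) = 0.8916 for both roots.
Moduli of all roots: 0.8916, 0.8916.
All moduli strictly greater than 1? No.
Verdict: Not invertible.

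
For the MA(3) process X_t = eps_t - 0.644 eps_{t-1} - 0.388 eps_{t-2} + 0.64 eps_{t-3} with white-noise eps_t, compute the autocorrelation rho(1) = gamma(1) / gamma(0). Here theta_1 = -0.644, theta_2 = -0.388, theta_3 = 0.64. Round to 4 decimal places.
\rho(1) = -0.3253

For an MA(q) process with theta_0 = 1, the autocovariance is
  gamma(k) = sigma^2 * sum_{i=0..q-k} theta_i * theta_{i+k},
and rho(k) = gamma(k) / gamma(0). Sigma^2 cancels.
  numerator   = (1)*(-0.644) + (-0.644)*(-0.388) + (-0.388)*(0.64) = -0.642448.
  denominator = (1)^2 + (-0.644)^2 + (-0.388)^2 + (0.64)^2 = 1.97488.
  rho(1) = -0.642448 / 1.97488 = -0.3253.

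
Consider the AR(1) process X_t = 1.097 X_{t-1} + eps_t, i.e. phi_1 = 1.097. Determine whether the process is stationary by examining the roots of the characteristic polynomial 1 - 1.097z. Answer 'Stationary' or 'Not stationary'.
\text{Not stationary}

The AR(p) characteristic polynomial is P(z) = 1 - 1.097z.
Stationarity requires all roots to lie outside the unit circle, i.e. |z| > 1 for every root.
This is linear in z: 1 + (-1.097) z = 0  =>  z = -1/(-1.097) = 0.911577,  |z| = 0.911577.
Moduli of all roots: 0.9116.
All moduli strictly greater than 1? No.
Verdict: Not stationary.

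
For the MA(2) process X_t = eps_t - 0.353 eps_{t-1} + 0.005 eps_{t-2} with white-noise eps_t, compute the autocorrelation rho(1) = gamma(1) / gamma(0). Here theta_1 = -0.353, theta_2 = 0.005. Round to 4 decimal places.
\rho(1) = -0.3154

For an MA(q) process with theta_0 = 1, the autocovariance is
  gamma(k) = sigma^2 * sum_{i=0..q-k} theta_i * theta_{i+k},
and rho(k) = gamma(k) / gamma(0). Sigma^2 cancels.
  numerator   = (1)*(-0.353) + (-0.353)*(0.005) = -0.354765.
  denominator = (1)^2 + (-0.353)^2 + (0.005)^2 = 1.124634.
  rho(1) = -0.354765 / 1.124634 = -0.3154.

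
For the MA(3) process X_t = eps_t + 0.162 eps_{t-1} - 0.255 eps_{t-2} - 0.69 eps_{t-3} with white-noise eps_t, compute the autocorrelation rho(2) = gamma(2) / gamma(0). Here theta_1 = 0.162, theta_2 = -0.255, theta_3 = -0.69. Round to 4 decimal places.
\rho(2) = -0.2340

For an MA(q) process with theta_0 = 1, the autocovariance is
  gamma(k) = sigma^2 * sum_{i=0..q-k} theta_i * theta_{i+k},
and rho(k) = gamma(k) / gamma(0). Sigma^2 cancels.
  numerator   = (1)*(-0.255) + (0.162)*(-0.69) = -0.36678.
  denominator = (1)^2 + (0.162)^2 + (-0.255)^2 + (-0.69)^2 = 1.567369.
  rho(2) = -0.36678 / 1.567369 = -0.2340.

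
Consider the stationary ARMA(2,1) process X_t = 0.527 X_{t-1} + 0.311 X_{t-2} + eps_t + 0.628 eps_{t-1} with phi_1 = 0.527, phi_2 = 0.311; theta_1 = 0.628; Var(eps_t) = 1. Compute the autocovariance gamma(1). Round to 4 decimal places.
\gamma(1) = 5.7172

Multiply the model equation by X_{t-k} and take expectations. With theta_0 = psi_0 = 1 and psi_j the MA(infinity) weights, this gives
  gamma(k) - sum_i phi_i gamma(k-i) = c_k,
  c_k = sigma^2 * sum_{j=k..q} theta_j psi_{j-k}   (c_k = 0 for k > q),
using gamma(-m) = gamma(m).
psi-weights needed (psi_j = theta_j + sum_i phi_i psi_{j-i}):
  psi_1 = theta_1 + phi_1 = 0.628 + (0.527) = 1.155
Right-hand sides:
  c_0 = sigma^2 (1 + theta_1 psi_1) = 1 * (1 + (0.628)(1.155)) = 1 * 1.72534 = 1.72534
  c_1 = sigma^2 theta_1 = 1 * (0.628) = 0.628
  c_2 = 0
Equations for k = 0, 1, 2 (AR order 2, c_2 = 0):
  (E0) gamma(0) = phi_1 gamma(1) + phi_2 gamma(2) + c_0
  (E1) gamma(1) = phi_1 gamma(0) + phi_2 gamma(1) + c_1
  (E2) gamma(2) = phi_1 gamma(1) + phi_2 gamma(0)
From (E1): gamma(1) = A gamma(0) + B with
  A = phi_1 / (1 - phi_2) = 0.527 / 0.689 = 0.764877,   B = c_1 / (1 - phi_2) = 0.628 / 0.689 = 0.911466.
Insert (E2) into (E0): gamma(0) (1 - phi_2^2) = phi_1 (1 + phi_2) gamma(1) + c_0.
  phi_1 (1 + phi_2) = (0.527)(1.311) = 0.690897,   1 - phi_2^2 = 0.903279.
Replace gamma(1) by A gamma(0) + B and collect gamma(0):
  gamma(0) [0.903279 - (0.690897)(0.764877)] = (0.690897)(0.911466) + 1.72534
  gamma(0) * 0.374828 = 2.355069
  gamma(0) = 2.355069 / 0.374828 = 6.283065.
  gamma(1) = A gamma(0) + B = (0.764877)(6.283065) + (0.911466) = 5.717236.
Therefore gamma(1) = 5.7172 (to 4 decimal places).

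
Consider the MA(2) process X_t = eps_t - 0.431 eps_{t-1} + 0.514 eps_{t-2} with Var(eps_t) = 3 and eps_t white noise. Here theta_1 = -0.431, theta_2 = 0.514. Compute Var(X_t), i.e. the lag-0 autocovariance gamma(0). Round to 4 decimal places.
\gamma(0) = 4.3499

For an MA(q) process X_t = eps_t + sum_i theta_i eps_{t-i} with
Var(eps_t) = sigma^2, the variance is
  gamma(0) = sigma^2 * (1 + sum_i theta_i^2).
  sum_i theta_i^2 = (-0.431)^2 + (0.514)^2 = 0.185761 + 0.264196 = 0.449957.
  gamma(0) = 3 * (1 + 0.449957) = 3 * 1.449957 = 4.349871, which rounds to 4.3499.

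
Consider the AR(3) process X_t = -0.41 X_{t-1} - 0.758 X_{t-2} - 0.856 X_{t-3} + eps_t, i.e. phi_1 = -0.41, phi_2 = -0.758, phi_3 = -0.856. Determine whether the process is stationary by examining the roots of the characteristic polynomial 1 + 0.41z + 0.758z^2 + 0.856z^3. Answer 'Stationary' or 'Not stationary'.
\text{Not stationary}

The AR(p) characteristic polynomial is P(z) = 1 + 0.41z + 0.758z^2 + 0.856z^3.
Stationarity requires all roots to lie outside the unit circle, i.e. |z| > 1 for every root.
Degree 3: look for a simple real root z0 first, then factor out (1 - z/z0) and solve the remaining quadratic.
Testing z0 = -1.25: P(-1.25) = 1 + (0.41)(-1.25) + (0.758)(-1.25)^2 + (0.856)(-1.25)^3
  = 1 + (-0.5125) + (1.184375) + (-1.671875) = 0.  So z_0 = -1.25 is a root, |z_0| = 1.25.
Divide out the factor (1 + 0.8 z) = (1 - z/z0) (since 1/z0 = -0.8):
  P(z) = (1 + 0.8 z)(1 + (-0.39) z + (1.07) z^2)
  [check: z-coef -0.39 - (-0.8) = 0.41; z^2-coef 1.07 - (-0.8)(-0.39) = 0.758; z^3-coef -(-0.8)(1.07) = 0.856.]
Remaining roots from the quadratic factor 1 + (-0.39) z + (1.07) z^2:
  Set 1 + (-0.39) z + (1.07) z^2 = 0, i.e. a z^2 + b z + c = 0 with a = 1.07, b = -0.39, c = 1.
  Discriminant D = b^2 - 4ac = (-0.39)^2 - 4*(1.07)*1 = 0.1521 - (4.28) = -4.1279.
  D < 0, so the roots are the complex-conjugate pair z = (-b +/- i sqrt(-D)) / (2a) = 0.1822 +/- 0.9494i.
  For a conjugate pair |z|^2 = z * conj(z) = (product of roots) = c/a = 1/(1.07) = 0.934579, so |z| = sqrt(0.934579) = 0.9667 for both roots.
Moduli of all roots: 1.2500, 0.9667, 0.9667.
All moduli strictly greater than 1? No.
Verdict: Not stationary.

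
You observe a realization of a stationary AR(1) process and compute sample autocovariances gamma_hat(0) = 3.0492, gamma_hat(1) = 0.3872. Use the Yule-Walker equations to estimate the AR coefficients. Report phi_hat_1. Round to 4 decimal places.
\hat\phi_{1} = 0.1270

The Yule-Walker equations for an AR(p) process read, in matrix form,
  Gamma_p phi = r_p,   with   (Gamma_p)_{ij} = gamma(|i - j|),
                       (r_p)_i = gamma(i),   i,j = 1..p.
Substitute the sample gammas (Toeplitz matrix and right-hand side of size 1):
  Gamma_p = [[3.0492]]
  r_p     = [0.3872]
With p = 1 this is the single equation gamma(0) phi_1 = gamma(1):
  phi_hat_1 = gamma(1) / gamma(0) = 0.3872 / 3.0492 = 0.1270.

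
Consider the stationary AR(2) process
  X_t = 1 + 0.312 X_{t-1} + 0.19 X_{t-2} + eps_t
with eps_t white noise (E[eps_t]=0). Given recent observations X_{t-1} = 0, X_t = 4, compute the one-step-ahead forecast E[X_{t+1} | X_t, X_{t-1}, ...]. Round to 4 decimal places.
E[X_{t+1} \mid \mathcal F_t] = 2.2480

For an AR(p) model X_t = c + sum_i phi_i X_{t-i} + eps_t, the
one-step-ahead conditional mean is
  E[X_{t+1} | X_t, ...] = c + sum_i phi_i X_{t+1-i}.
Substitute known values:
  E[X_{t+1} | ...] = 1 + (0.312) * (4) + (0.19) * (0)
                   = 2.2480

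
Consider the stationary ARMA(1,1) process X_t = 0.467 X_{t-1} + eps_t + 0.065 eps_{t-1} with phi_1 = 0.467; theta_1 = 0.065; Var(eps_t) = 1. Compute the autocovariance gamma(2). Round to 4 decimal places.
\gamma(2) = 0.3274

Multiply the model equation by X_{t-k} and take expectations. With theta_0 = psi_0 = 1 and psi_j the MA(infinity) weights, this gives
  gamma(k) - sum_i phi_i gamma(k-i) = c_k,
  c_k = sigma^2 * sum_{j=k..q} theta_j psi_{j-k}   (c_k = 0 for k > q),
using gamma(-m) = gamma(m).
psi-weights needed (psi_j = theta_j + sum_i phi_i psi_{j-i}):
  psi_1 = theta_1 + phi_1 = 0.065 + (0.467) = 0.532
Right-hand sides:
  c_0 = sigma^2 (1 + theta_1 psi_1) = 1 * (1 + (0.065)(0.532)) = 1 * 1.03458 = 1.03458
  c_1 = sigma^2 theta_1 = 1 * (0.065) = 0.065
  c_2 = 0
Equations for k = 0 and k = 1 (AR order 1):
  gamma(0) = phi_1 gamma(1) + c_0
  gamma(1) = phi_1 gamma(0) + c_1
Substituting the second into the first: gamma(0) (1 - phi_1^2) = c_0 + phi_1 c_1, so
  gamma(0) = (c_0 + phi_1 c_1) / (1 - phi_1^2) = (1.03458 + (0.467)(0.065)) / (1 - (0.467)^2) = 1.064935 / 0.781911 = 1.361964.
  gamma(1) = phi_1 gamma(0) + c_1 = (0.467)(1.361964) + (0.065) = 0.701037.
For k = 2 (> q): gamma(2) = phi_1 gamma(1) = (0.467)(0.701037) = 0.327384.
Therefore gamma(2) = 0.3274 (to 4 decimal places).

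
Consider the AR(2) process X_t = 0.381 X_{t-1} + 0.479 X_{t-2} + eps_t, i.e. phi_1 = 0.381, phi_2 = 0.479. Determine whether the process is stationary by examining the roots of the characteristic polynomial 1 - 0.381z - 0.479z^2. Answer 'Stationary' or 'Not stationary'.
\text{Stationary}

The AR(p) characteristic polynomial is P(z) = 1 - 0.381z - 0.479z^2.
Stationarity requires all roots to lie outside the unit circle, i.e. |z| > 1 for every root.
Set 1 + (-0.381) z + (-0.479) z^2 = 0, i.e. a z^2 + b z + c = 0 with a = -0.479, b = -0.381, c = 1.
Discriminant D = b^2 - 4ac = (-0.381)^2 - 4*(-0.479)*1 = 0.145161 - (-1.916) = 2.061161.
D >= 0, so the roots are real: z = (-b +/- sqrt(D)) / (2a) = (0.381 +/- 1.435674) / (-0.958).
  z_1 = (0.381 + 1.435674) / (-0.958) = -1.8963,   |z_1| = 1.8963.
  z_2 = (0.381 - 1.435674) / (-0.958) = 1.1009,   |z_2| = 1.1009.
Moduli of all roots: 1.8963, 1.1009.
All moduli strictly greater than 1? Yes.
Verdict: Stationary.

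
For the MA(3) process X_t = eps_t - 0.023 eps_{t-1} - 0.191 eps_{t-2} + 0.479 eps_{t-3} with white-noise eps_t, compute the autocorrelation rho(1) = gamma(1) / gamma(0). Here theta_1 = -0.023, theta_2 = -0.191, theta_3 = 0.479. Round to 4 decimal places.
\rho(1) = -0.0869

For an MA(q) process with theta_0 = 1, the autocovariance is
  gamma(k) = sigma^2 * sum_{i=0..q-k} theta_i * theta_{i+k},
and rho(k) = gamma(k) / gamma(0). Sigma^2 cancels.
  numerator   = (1)*(-0.023) + (-0.023)*(-0.191) + (-0.191)*(0.479) = -0.110096.
  denominator = (1)^2 + (-0.023)^2 + (-0.191)^2 + (0.479)^2 = 1.266451.
  rho(1) = -0.110096 / 1.266451 = -0.0869.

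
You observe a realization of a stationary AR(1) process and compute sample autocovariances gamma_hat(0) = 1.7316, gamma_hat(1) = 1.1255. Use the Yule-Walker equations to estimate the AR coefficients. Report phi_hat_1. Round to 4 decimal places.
\hat\phi_{1} = 0.6500

The Yule-Walker equations for an AR(p) process read, in matrix form,
  Gamma_p phi = r_p,   with   (Gamma_p)_{ij} = gamma(|i - j|),
                       (r_p)_i = gamma(i),   i,j = 1..p.
Substitute the sample gammas (Toeplitz matrix and right-hand side of size 1):
  Gamma_p = [[1.7316]]
  r_p     = [1.1255]
With p = 1 this is the single equation gamma(0) phi_1 = gamma(1):
  phi_hat_1 = gamma(1) / gamma(0) = 1.1255 / 1.7316 = 0.6500.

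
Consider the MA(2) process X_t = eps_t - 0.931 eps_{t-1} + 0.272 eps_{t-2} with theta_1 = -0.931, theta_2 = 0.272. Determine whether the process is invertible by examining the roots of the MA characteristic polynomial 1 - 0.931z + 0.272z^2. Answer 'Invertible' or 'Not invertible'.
\text{Invertible}

The MA(q) characteristic polynomial is P(z) = 1 - 0.931z + 0.272z^2.
Invertibility requires all roots to lie outside the unit circle, i.e. |z| > 1 for every root.
Set 1 + (-0.931) z + (0.272) z^2 = 0, i.e. a z^2 + b z + c = 0 with a = 0.272, b = -0.931, c = 1.
Discriminant D = b^2 - 4ac = (-0.931)^2 - 4*(0.272)*1 = 0.866761 - (1.088) = -0.221239.
D < 0, so the roots are the complex-conjugate pair z = (-b +/- i sqrt(-D)) / (2a) = 1.7114 +/- 0.8646i.
For a conjugate pair |z|^2 = z * conj(z) = (product of roots) = c/a = 1/(0.272) = 3.676471, so |z| = sqrt(3.676471) = 1.9174 for both roots.
Moduli of all roots: 1.9174, 1.9174.
All moduli strictly greater than 1? Yes.
Verdict: Invertible.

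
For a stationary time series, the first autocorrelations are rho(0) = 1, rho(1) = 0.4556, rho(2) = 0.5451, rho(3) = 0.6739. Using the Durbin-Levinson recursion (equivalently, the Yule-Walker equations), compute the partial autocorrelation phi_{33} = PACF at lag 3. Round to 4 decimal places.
\phi_{33} = 0.5200

The PACF at lag k is phi_{kk}, the last component of the solution
to the Yule-Walker system G_k phi = r_k where
  (G_k)_{ij} = rho(|i - j|), (r_k)_i = rho(i), i,j = 1..k.
Equivalently, Durbin-Levinson gives phi_{kk} iteratively:
  phi_{11} = rho(1)
  phi_{kk} = [rho(k) - sum_{j=1..k-1} phi_{k-1,j} rho(k-j)]
            / [1 - sum_{j=1..k-1} phi_{k-1,j} rho(j)],
  phi_{k,j} = phi_{k-1,j} - phi_{kk} phi_{k-1,k-j},  j = 1..k-1.
Step k = 1:
  phi_11 = rho(1) = 0.4556.
Step k = 2:
  phi_22 = [rho(2) - phi_11 rho(1)] / [1 - phi_11 rho(1)] = [0.5451 - (0.4556)(0.4556)] / [1 - (0.4556)(0.4556)]
         = 0.33752864 / 0.79242864 = 0.425942.
  Update: phi_21 = phi_11 - phi_22 phi_11 = 0.4556 - (0.425942)(0.4556) = 0.261541.
Step k = 3:
  phi_33 = [rho(3) - phi_21 rho(2) - phi_22 rho(1)] / [1 - phi_21 rho(1) - phi_22 rho(2)]
    numerator   = 0.6739 - (0.261541)(0.5451) - (0.425942)(0.4556) = 0.33727492
    denominator = 1 - (0.261541)(0.4556) - (0.425942)(0.5451) = 0.64866102
  phi_33 = 0.33727492 / 0.64866102 = 0.52.
Therefore phi_{33} = 0.5200.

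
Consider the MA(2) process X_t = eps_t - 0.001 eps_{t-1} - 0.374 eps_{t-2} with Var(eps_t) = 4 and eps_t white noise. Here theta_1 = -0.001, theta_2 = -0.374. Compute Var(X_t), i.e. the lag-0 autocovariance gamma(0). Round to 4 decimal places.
\gamma(0) = 4.5595

For an MA(q) process X_t = eps_t + sum_i theta_i eps_{t-i} with
Var(eps_t) = sigma^2, the variance is
  gamma(0) = sigma^2 * (1 + sum_i theta_i^2).
  sum_i theta_i^2 = (-0.001)^2 + (-0.374)^2 = 0.000001 + 0.139876 = 0.139877.
  gamma(0) = 4 * (1 + 0.139877) = 4 * 1.139877 = 4.559508, which rounds to 4.5595.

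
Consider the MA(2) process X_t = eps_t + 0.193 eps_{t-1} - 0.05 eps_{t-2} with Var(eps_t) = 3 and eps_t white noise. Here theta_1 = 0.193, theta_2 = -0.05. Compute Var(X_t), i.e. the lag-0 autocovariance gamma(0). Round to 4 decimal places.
\gamma(0) = 3.1192

For an MA(q) process X_t = eps_t + sum_i theta_i eps_{t-i} with
Var(eps_t) = sigma^2, the variance is
  gamma(0) = sigma^2 * (1 + sum_i theta_i^2).
  sum_i theta_i^2 = (0.193)^2 + (-0.05)^2 = 0.037249 + 0.0025 = 0.039749.
  gamma(0) = 3 * (1 + 0.039749) = 3 * 1.039749 = 3.119247, which rounds to 3.1192.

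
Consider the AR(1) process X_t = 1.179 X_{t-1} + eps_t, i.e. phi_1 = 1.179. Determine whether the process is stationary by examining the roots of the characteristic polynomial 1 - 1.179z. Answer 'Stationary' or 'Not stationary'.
\text{Not stationary}

The AR(p) characteristic polynomial is P(z) = 1 - 1.179z.
Stationarity requires all roots to lie outside the unit circle, i.e. |z| > 1 for every root.
This is linear in z: 1 + (-1.179) z = 0  =>  z = -1/(-1.179) = 0.848176,  |z| = 0.848176.
Moduli of all roots: 0.8482.
All moduli strictly greater than 1? No.
Verdict: Not stationary.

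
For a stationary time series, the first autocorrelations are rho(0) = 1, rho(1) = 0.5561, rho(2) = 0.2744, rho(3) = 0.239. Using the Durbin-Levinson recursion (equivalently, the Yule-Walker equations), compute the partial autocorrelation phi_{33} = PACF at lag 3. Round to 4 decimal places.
\phi_{33} = 0.1550

The PACF at lag k is phi_{kk}, the last component of the solution
to the Yule-Walker system G_k phi = r_k where
  (G_k)_{ij} = rho(|i - j|), (r_k)_i = rho(i), i,j = 1..k.
Equivalently, Durbin-Levinson gives phi_{kk} iteratively:
  phi_{11} = rho(1)
  phi_{kk} = [rho(k) - sum_{j=1..k-1} phi_{k-1,j} rho(k-j)]
            / [1 - sum_{j=1..k-1} phi_{k-1,j} rho(j)],
  phi_{k,j} = phi_{k-1,j} - phi_{kk} phi_{k-1,k-j},  j = 1..k-1.
Step k = 1:
  phi_11 = rho(1) = 0.5561.
Step k = 2:
  phi_22 = [rho(2) - phi_11 rho(1)] / [1 - phi_11 rho(1)] = [0.2744 - (0.5561)(0.5561)] / [1 - (0.5561)(0.5561)]
         = -0.03484721 / 0.69075279 = -0.050448.
  Update: phi_21 = phi_11 - phi_22 phi_11 = 0.5561 - (-0.050448)(0.5561) = 0.584154.
Step k = 3:
  phi_33 = [rho(3) - phi_21 rho(2) - phi_22 rho(1)] / [1 - phi_21 rho(1) - phi_22 rho(2)]
    numerator   = 0.239 - (0.584154)(0.2744) - (-0.050448)(0.5561) = 0.1067623
    denominator = 1 - (0.584154)(0.5561) - (-0.050448)(0.2744) = 0.68899481
  phi_33 = 0.1067623 / 0.68899481 = 0.155.
Therefore phi_{33} = 0.1550.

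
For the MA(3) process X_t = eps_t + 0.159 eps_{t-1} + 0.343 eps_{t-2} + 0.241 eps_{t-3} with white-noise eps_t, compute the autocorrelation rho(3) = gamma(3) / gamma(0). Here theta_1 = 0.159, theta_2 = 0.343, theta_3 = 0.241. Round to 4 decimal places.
\rho(3) = 0.2007

For an MA(q) process with theta_0 = 1, the autocovariance is
  gamma(k) = sigma^2 * sum_{i=0..q-k} theta_i * theta_{i+k},
and rho(k) = gamma(k) / gamma(0). Sigma^2 cancels.
  numerator   = (1)*(0.241) = 0.241.
  denominator = (1)^2 + (0.159)^2 + (0.343)^2 + (0.241)^2 = 1.201011.
  rho(3) = 0.241 / 1.201011 = 0.2007.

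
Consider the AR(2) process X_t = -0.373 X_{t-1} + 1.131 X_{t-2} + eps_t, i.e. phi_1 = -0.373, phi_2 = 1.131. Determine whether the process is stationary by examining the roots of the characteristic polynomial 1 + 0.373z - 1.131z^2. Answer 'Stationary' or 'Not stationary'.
\text{Not stationary}

The AR(p) characteristic polynomial is P(z) = 1 + 0.373z - 1.131z^2.
Stationarity requires all roots to lie outside the unit circle, i.e. |z| > 1 for every root.
Set 1 + (0.373) z + (-1.131) z^2 = 0, i.e. a z^2 + b z + c = 0 with a = -1.131, b = 0.373, c = 1.
Discriminant D = b^2 - 4ac = (0.373)^2 - 4*(-1.131)*1 = 0.139129 - (-4.524) = 4.663129.
D >= 0, so the roots are real: z = (-b +/- sqrt(D)) / (2a) = (-0.373 +/- 2.159428) / (-2.262).
  z_1 = (-0.373 + 2.159428) / (-2.262) = -0.7898,   |z_1| = 0.7898.
  z_2 = (-0.373 - 2.159428) / (-2.262) = 1.1196,   |z_2| = 1.1196.
Moduli of all roots: 0.7898, 1.1196.
All moduli strictly greater than 1? No.
Verdict: Not stationary.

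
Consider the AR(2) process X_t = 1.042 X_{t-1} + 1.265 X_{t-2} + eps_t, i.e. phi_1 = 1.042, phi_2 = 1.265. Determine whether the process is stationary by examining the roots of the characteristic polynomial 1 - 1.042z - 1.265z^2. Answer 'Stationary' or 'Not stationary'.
\text{Not stationary}

The AR(p) characteristic polynomial is P(z) = 1 - 1.042z - 1.265z^2.
Stationarity requires all roots to lie outside the unit circle, i.e. |z| > 1 for every root.
Set 1 + (-1.042) z + (-1.265) z^2 = 0, i.e. a z^2 + b z + c = 0 with a = -1.265, b = -1.042, c = 1.
Discriminant D = b^2 - 4ac = (-1.042)^2 - 4*(-1.265)*1 = 1.085764 - (-5.06) = 6.145764.
D >= 0, so the roots are real: z = (-b +/- sqrt(D)) / (2a) = (1.042 +/- 2.479065) / (-2.53).
  z_1 = (1.042 + 2.479065) / (-2.53) = -1.3917,   |z_1| = 1.3917.
  z_2 = (1.042 - 2.479065) / (-2.53) = 0.568,   |z_2| = 0.568.
Moduli of all roots: 1.3917, 0.5680.
All moduli strictly greater than 1? No.
Verdict: Not stationary.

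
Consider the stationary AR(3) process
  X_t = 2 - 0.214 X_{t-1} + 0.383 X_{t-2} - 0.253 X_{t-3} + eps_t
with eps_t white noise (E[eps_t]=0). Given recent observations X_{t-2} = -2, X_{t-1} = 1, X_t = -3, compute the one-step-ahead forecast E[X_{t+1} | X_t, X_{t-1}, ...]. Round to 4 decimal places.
E[X_{t+1} \mid \mathcal F_t] = 3.5310

For an AR(p) model X_t = c + sum_i phi_i X_{t-i} + eps_t, the
one-step-ahead conditional mean is
  E[X_{t+1} | X_t, ...] = c + sum_i phi_i X_{t+1-i}.
Substitute known values:
  E[X_{t+1} | ...] = 2 + (-0.214) * (-3) + (0.383) * (1) + (-0.253) * (-2)
                   = 3.5310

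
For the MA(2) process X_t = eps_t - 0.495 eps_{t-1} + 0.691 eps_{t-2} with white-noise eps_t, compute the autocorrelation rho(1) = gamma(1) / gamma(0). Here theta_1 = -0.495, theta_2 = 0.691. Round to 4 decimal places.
\rho(1) = -0.4859

For an MA(q) process with theta_0 = 1, the autocovariance is
  gamma(k) = sigma^2 * sum_{i=0..q-k} theta_i * theta_{i+k},
and rho(k) = gamma(k) / gamma(0). Sigma^2 cancels.
  numerator   = (1)*(-0.495) + (-0.495)*(0.691) = -0.837045.
  denominator = (1)^2 + (-0.495)^2 + (0.691)^2 = 1.722506.
  rho(1) = -0.837045 / 1.722506 = -0.4859.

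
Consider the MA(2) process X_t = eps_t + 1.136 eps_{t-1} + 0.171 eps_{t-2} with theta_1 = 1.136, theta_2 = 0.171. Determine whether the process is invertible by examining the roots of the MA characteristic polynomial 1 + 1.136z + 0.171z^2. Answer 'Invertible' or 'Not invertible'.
\text{Invertible}

The MA(q) characteristic polynomial is P(z) = 1 + 1.136z + 0.171z^2.
Invertibility requires all roots to lie outside the unit circle, i.e. |z| > 1 for every root.
Set 1 + (1.136) z + (0.171) z^2 = 0, i.e. a z^2 + b z + c = 0 with a = 0.171, b = 1.136, c = 1.
Discriminant D = b^2 - 4ac = (1.136)^2 - 4*(0.171)*1 = 1.290496 - (0.684) = 0.606496.
D >= 0, so the roots are real: z = (-b +/- sqrt(D)) / (2a) = (-1.136 +/- 0.778779) / (0.342).
  z_1 = (-1.136 + 0.778779) / (0.342) = -1.0445,   |z_1| = 1.0445.
  z_2 = (-1.136 - 0.778779) / (0.342) = -5.5988,   |z_2| = 5.5988.
Moduli of all roots: 1.0445, 5.5988.
All moduli strictly greater than 1? Yes.
Verdict: Invertible.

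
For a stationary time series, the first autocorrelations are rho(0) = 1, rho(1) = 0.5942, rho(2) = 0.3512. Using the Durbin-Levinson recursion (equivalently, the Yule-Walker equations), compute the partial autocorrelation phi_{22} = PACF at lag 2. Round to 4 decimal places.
\phi_{22} = -0.0029

The PACF at lag k is phi_{kk}, the last component of the solution
to the Yule-Walker system G_k phi = r_k where
  (G_k)_{ij} = rho(|i - j|), (r_k)_i = rho(i), i,j = 1..k.
Equivalently, Durbin-Levinson gives phi_{kk} iteratively:
  phi_{11} = rho(1)
  phi_{kk} = [rho(k) - sum_{j=1..k-1} phi_{k-1,j} rho(k-j)]
            / [1 - sum_{j=1..k-1} phi_{k-1,j} rho(j)],
  phi_{k,j} = phi_{k-1,j} - phi_{kk} phi_{k-1,k-j},  j = 1..k-1.
Step k = 1:
  phi_11 = rho(1) = 0.5942.
Step k = 2:
  phi_22 = [rho(2) - phi_11 rho(1)] / [1 - phi_11 rho(1)] = [0.3512 - (0.5942)(0.5942)] / [1 - (0.5942)(0.5942)]
         = -0.00187364 / 0.64692636 = -0.0029.
Therefore phi_{22} = -0.0029.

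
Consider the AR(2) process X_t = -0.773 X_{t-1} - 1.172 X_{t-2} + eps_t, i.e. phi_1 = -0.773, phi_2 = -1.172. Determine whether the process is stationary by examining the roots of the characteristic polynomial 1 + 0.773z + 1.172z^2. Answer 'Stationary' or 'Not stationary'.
\text{Not stationary}

The AR(p) characteristic polynomial is P(z) = 1 + 0.773z + 1.172z^2.
Stationarity requires all roots to lie outside the unit circle, i.e. |z| > 1 for every root.
Set 1 + (0.773) z + (1.172) z^2 = 0, i.e. a z^2 + b z + c = 0 with a = 1.172, b = 0.773, c = 1.
Discriminant D = b^2 - 4ac = (0.773)^2 - 4*(1.172)*1 = 0.597529 - (4.688) = -4.090471.
D < 0, so the roots are the complex-conjugate pair z = (-b +/- i sqrt(-D)) / (2a) = -0.3298 +/- 0.8628i.
For a conjugate pair |z|^2 = z * conj(z) = (product of roots) = c/a = 1/(1.172) = 0.853242, so |z| = sqrt(0.853242) = 0.9237 for both roots.
Moduli of all roots: 0.9237, 0.9237.
All moduli strictly greater than 1? No.
Verdict: Not stationary.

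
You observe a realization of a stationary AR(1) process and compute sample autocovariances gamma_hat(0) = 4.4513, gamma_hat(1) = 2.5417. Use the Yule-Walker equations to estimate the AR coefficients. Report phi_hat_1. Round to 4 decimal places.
\hat\phi_{1} = 0.5710

The Yule-Walker equations for an AR(p) process read, in matrix form,
  Gamma_p phi = r_p,   with   (Gamma_p)_{ij} = gamma(|i - j|),
                       (r_p)_i = gamma(i),   i,j = 1..p.
Substitute the sample gammas (Toeplitz matrix and right-hand side of size 1):
  Gamma_p = [[4.4513]]
  r_p     = [2.5417]
With p = 1 this is the single equation gamma(0) phi_1 = gamma(1):
  phi_hat_1 = gamma(1) / gamma(0) = 2.5417 / 4.4513 = 0.5710.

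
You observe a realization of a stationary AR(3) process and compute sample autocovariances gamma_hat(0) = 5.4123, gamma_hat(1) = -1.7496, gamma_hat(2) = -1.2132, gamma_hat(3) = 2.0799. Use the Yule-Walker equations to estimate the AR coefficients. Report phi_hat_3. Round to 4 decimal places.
\hat\phi_{3} = 0.2150

The Yule-Walker equations for an AR(p) process read, in matrix form,
  Gamma_p phi = r_p,   with   (Gamma_p)_{ij} = gamma(|i - j|),
                       (r_p)_i = gamma(i),   i,j = 1..p.
Substitute the sample gammas (Toeplitz matrix and right-hand side of size 3):
  Gamma_p = [[5.4123, -1.7496, -1.2132], [-1.7496, 5.4123, -1.7496], [-1.2132, -1.7496, 5.4123]]
  r_p     = [-1.7496, -1.2132, 2.0799]
Written out (R1..R3):
  (R1) 5.4123 phi_1 - 1.7496 phi_2 - 1.2132 phi_3 = -1.7496
  (R2) -1.7496 phi_1 + 5.4123 phi_2 - 1.7496 phi_3 = -1.2132
  (R3) -1.2132 phi_1 - 1.7496 phi_2 + 5.4123 phi_3 = 2.0799
Gaussian elimination:
  R2 <- R2 - (-1.7496/5.4123) R1 = R2 - (-0.323264) R1:  4.846718 phi_2 - 2.141783 phi_3 = -1.778782
  R3 <- R3 - (-1.2132/5.4123) R1 = R3 - (-0.224156) R1:  -2.141783 phi_2 + 5.140354 phi_3 = 1.687717
  R3 <- R3 - (-2.141783/4.846718) R2 = R3 - (-0.441904) R2:  4.193891 phi_3 = 0.901666
Back-substitution:
  phi_hat_3 = 0.901666 / 4.193891 = 0.214995
  phi_hat_2 = (-1.778782 - (-2.141783)(0.214995)) / 4.846718 = -0.272
  phi_hat_1 = (-1.7496 - (-1.7496)(-0.272) - (-1.2132)(0.214995)) / 5.4123 = -0.362999
So phi_hat = [-0.3630, -0.2720, 0.2150].
Therefore phi_hat_3 = 0.2150.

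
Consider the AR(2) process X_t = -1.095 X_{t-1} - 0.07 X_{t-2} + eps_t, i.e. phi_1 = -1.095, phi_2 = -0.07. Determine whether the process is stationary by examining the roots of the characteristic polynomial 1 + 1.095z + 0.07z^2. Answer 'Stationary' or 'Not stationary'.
\text{Not stationary}

The AR(p) characteristic polynomial is P(z) = 1 + 1.095z + 0.07z^2.
Stationarity requires all roots to lie outside the unit circle, i.e. |z| > 1 for every root.
Set 1 + (1.095) z + (0.07) z^2 = 0, i.e. a z^2 + b z + c = 0 with a = 0.07, b = 1.095, c = 1.
Discriminant D = b^2 - 4ac = (1.095)^2 - 4*(0.07)*1 = 1.199025 - (0.28) = 0.919025.
D >= 0, so the roots are real: z = (-b +/- sqrt(D)) / (2a) = (-1.095 +/- 0.958658) / (0.14).
  z_1 = (-1.095 + 0.958658) / (0.14) = -0.9739,   |z_1| = 0.9739.
  z_2 = (-1.095 - 0.958658) / (0.14) = -14.669,   |z_2| = 14.669.
Moduli of all roots: 0.9739, 14.6690.
All moduli strictly greater than 1? No.
Verdict: Not stationary.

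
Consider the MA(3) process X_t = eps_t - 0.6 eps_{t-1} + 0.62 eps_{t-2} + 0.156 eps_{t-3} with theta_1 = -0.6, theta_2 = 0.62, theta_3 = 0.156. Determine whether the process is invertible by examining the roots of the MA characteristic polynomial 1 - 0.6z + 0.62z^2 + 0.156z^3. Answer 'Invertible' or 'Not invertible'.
\text{Invertible}

The MA(q) characteristic polynomial is P(z) = 1 - 0.6z + 0.62z^2 + 0.156z^3.
Invertibility requires all roots to lie outside the unit circle, i.e. |z| > 1 for every root.
Degree 3: look for a simple real root z0 first, then factor out (1 - z/z0) and solve the remaining quadratic.
Testing z0 = -5: P(-5) = 1 + (-0.6)(-5) + (0.62)(-5)^2 + (0.156)(-5)^3
  = 1 + (3) + (15.5) + (-19.5) = 0.  So z_0 = -5 is a root, |z_0| = 5.
Divide out the factor (1 + 0.2 z) = (1 - z/z0) (since 1/z0 = -0.2):
  P(z) = (1 + 0.2 z)(1 + (-0.8) z + (0.78) z^2)
  [check: z-coef -0.8 - (-0.2) = -0.6; z^2-coef 0.78 - (-0.2)(-0.8) = 0.62; z^3-coef -(-0.2)(0.78) = 0.156.]
Remaining roots from the quadratic factor 1 + (-0.8) z + (0.78) z^2:
  Set 1 + (-0.8) z + (0.78) z^2 = 0, i.e. a z^2 + b z + c = 0 with a = 0.78, b = -0.8, c = 1.
  Discriminant D = b^2 - 4ac = (-0.8)^2 - 4*(0.78)*1 = 0.64 - (3.12) = -2.48.
  D < 0, so the roots are the complex-conjugate pair z = (-b +/- i sqrt(-D)) / (2a) = 0.5128 +/- 1.0095i.
  For a conjugate pair |z|^2 = z * conj(z) = (product of roots) = c/a = 1/(0.78) = 1.282051, so |z| = sqrt(1.282051) = 1.1323 for both roots.
Moduli of all roots: 5.0000, 1.1323, 1.1323.
All moduli strictly greater than 1? Yes.
Verdict: Invertible.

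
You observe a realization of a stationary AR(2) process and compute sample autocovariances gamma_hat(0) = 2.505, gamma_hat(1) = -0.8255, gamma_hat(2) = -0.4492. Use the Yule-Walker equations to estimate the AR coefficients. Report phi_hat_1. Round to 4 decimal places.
\hat\phi_{1} = -0.4360

The Yule-Walker equations for an AR(p) process read, in matrix form,
  Gamma_p phi = r_p,   with   (Gamma_p)_{ij} = gamma(|i - j|),
                       (r_p)_i = gamma(i),   i,j = 1..p.
Substitute the sample gammas (Toeplitz matrix and right-hand side of size 2):
  Gamma_p = [[2.505, -0.8255], [-0.8255, 2.505]]
  r_p     = [-0.8255, -0.4492]
Written out:
  2.505 phi_1 - 0.8255 phi_2 = -0.8255
  -0.8255 phi_1 + 2.505 phi_2 = -0.4492
Solve by Cramer's rule:
  det = gamma(0)^2 - gamma(1)^2 = (2.505)^2 - (-0.8255)^2 = 6.275025 - 0.68145025 = 5.59357475
  phi_hat_1 = [gamma(1) gamma(0) - gamma(1) gamma(2)] / det = [(-0.8255)(2.505) - (-0.8255)(-0.4492)] / 5.59357475 = -2.4386921 / 5.59357475 = -0.436
  phi_hat_2 = [gamma(0) gamma(2) - gamma(1)^2] / det = [(2.505)(-0.4492) - (-0.8255)^2] / 5.59357475 = -1.80669625 / 5.59357475 = -0.323
So phi_hat = [-0.4360, -0.3230].
Therefore phi_hat_1 = -0.4360.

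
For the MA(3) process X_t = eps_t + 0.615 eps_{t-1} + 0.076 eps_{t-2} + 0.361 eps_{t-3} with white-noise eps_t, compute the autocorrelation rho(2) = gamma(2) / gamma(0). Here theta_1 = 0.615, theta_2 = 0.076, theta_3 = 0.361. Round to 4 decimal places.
\rho(2) = 0.1968

For an MA(q) process with theta_0 = 1, the autocovariance is
  gamma(k) = sigma^2 * sum_{i=0..q-k} theta_i * theta_{i+k},
and rho(k) = gamma(k) / gamma(0). Sigma^2 cancels.
  numerator   = (1)*(0.076) + (0.615)*(0.361) = 0.298015.
  denominator = (1)^2 + (0.615)^2 + (0.076)^2 + (0.361)^2 = 1.514322.
  rho(2) = 0.298015 / 1.514322 = 0.1968.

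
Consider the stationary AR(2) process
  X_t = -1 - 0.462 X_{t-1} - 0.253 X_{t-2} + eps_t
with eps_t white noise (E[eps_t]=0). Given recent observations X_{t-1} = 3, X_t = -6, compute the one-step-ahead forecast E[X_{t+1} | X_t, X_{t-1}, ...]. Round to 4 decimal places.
E[X_{t+1} \mid \mathcal F_t] = 1.0130

For an AR(p) model X_t = c + sum_i phi_i X_{t-i} + eps_t, the
one-step-ahead conditional mean is
  E[X_{t+1} | X_t, ...] = c + sum_i phi_i X_{t+1-i}.
Substitute known values:
  E[X_{t+1} | ...] = -1 + (-0.462) * (-6) + (-0.253) * (3)
                   = 1.0130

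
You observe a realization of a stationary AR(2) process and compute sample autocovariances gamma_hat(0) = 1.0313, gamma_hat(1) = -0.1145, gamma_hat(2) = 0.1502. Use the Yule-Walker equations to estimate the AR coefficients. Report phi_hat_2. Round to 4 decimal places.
\hat\phi_{2} = 0.1350

The Yule-Walker equations for an AR(p) process read, in matrix form,
  Gamma_p phi = r_p,   with   (Gamma_p)_{ij} = gamma(|i - j|),
                       (r_p)_i = gamma(i),   i,j = 1..p.
Substitute the sample gammas (Toeplitz matrix and right-hand side of size 2):
  Gamma_p = [[1.0313, -0.1145], [-0.1145, 1.0313]]
  r_p     = [-0.1145, 0.1502]
Written out:
  1.0313 phi_1 - 0.1145 phi_2 = -0.1145
  -0.1145 phi_1 + 1.0313 phi_2 = 0.1502
Solve by Cramer's rule:
  det = gamma(0)^2 - gamma(1)^2 = (1.0313)^2 - (-0.1145)^2 = 1.06357969 - 0.01311025 = 1.05046944
  phi_hat_1 = [gamma(1) gamma(0) - gamma(1) gamma(2)] / det = [(-0.1145)(1.0313) - (-0.1145)(0.1502)] / 1.05046944 = -0.10088595 / 1.05046944 = -0.096
  phi_hat_2 = [gamma(0) gamma(2) - gamma(1)^2] / det = [(1.0313)(0.1502) - (-0.1145)^2] / 1.05046944 = 0.14179101 / 1.05046944 = 0.135
So phi_hat = [-0.0960, 0.1350].
Therefore phi_hat_2 = 0.1350.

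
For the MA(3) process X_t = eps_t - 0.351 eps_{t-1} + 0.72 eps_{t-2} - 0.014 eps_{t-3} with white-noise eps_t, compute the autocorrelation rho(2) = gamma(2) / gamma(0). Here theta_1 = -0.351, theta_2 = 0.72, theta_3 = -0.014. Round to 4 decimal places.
\rho(2) = 0.4415

For an MA(q) process with theta_0 = 1, the autocovariance is
  gamma(k) = sigma^2 * sum_{i=0..q-k} theta_i * theta_{i+k},
and rho(k) = gamma(k) / gamma(0). Sigma^2 cancels.
  numerator   = (1)*(0.72) + (-0.351)*(-0.014) = 0.724914.
  denominator = (1)^2 + (-0.351)^2 + (0.72)^2 + (-0.014)^2 = 1.641797.
  rho(2) = 0.724914 / 1.641797 = 0.4415.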